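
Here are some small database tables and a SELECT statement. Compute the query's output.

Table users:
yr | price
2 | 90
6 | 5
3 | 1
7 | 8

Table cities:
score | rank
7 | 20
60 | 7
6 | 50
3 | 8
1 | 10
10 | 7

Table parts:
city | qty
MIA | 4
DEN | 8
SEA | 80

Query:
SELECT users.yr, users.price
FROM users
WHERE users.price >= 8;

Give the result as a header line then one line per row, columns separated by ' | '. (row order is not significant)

After WHERE (2 rows):
users.yr | users.price
2 | 90
7 | 8
After SELECT (2 rows):
users.yr | users.price
2 | 90
7 | 8

== RESULT ==
users.yr | users.price
2 | 90
7 | 8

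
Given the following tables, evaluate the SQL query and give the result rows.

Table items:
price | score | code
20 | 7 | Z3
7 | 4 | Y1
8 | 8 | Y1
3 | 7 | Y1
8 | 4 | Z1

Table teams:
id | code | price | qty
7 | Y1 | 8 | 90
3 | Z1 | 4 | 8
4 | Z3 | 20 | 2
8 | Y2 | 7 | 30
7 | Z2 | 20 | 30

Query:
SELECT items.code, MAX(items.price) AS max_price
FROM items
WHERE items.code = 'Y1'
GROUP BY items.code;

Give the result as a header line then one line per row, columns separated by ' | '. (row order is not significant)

== RESULT ==
items.code | max_price
Y1 | 8

Derivation:
After WHERE (3 rows):
items.price | items.score | items.code
7 | 4 | Y1
8 | 8 | Y1
3 | 7 | Y1
After GROUP BY (1 rows):
items.code | max_price
Y1 | 8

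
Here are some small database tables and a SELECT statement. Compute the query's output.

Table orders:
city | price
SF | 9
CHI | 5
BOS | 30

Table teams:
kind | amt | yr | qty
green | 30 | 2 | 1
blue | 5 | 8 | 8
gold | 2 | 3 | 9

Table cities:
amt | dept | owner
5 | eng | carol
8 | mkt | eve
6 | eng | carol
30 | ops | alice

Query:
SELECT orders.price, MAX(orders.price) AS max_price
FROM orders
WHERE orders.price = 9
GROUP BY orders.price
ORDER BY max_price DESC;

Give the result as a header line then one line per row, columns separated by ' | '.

== RESULT ==
orders.price | max_price
9 | 9

Derivation:
After WHERE (1 rows):
orders.city | orders.price
SF | 9
After GROUP BY (1 rows):
orders.price | max_price
9 | 9
After ORDER BY (1 rows):
orders.price | max_price
9 | 9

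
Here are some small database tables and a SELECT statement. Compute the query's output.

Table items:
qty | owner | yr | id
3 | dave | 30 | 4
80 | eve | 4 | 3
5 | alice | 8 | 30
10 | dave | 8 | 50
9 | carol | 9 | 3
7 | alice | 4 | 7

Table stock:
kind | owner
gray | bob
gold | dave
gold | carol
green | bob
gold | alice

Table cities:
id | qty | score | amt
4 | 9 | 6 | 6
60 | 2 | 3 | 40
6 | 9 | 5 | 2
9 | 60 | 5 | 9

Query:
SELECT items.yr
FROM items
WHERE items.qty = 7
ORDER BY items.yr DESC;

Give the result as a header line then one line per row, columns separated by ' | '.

== RESULT ==
items.yr
4

Derivation:
After WHERE (1 rows):
items.qty | items.owner | items.yr | items.id
7 | alice | 4 | 7
After SELECT (1 rows):
items.yr
4
After ORDER BY (1 rows):
items.yr
4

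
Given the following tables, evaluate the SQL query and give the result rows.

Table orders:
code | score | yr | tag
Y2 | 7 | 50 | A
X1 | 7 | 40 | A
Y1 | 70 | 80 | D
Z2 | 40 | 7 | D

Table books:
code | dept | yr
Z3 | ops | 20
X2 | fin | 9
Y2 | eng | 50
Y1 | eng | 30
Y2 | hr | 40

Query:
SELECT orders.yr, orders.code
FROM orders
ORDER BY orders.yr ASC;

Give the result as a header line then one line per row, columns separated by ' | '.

== RESULT ==
orders.yr | orders.code
7 | Z2
40 | X1
50 | Y2
80 | Y1

Derivation:
After SELECT (4 rows):
orders.yr | orders.code
50 | Y2
40 | X1
80 | Y1
7 | Z2
After ORDER BY (4 rows):
orders.yr | orders.code
7 | Z2
40 | X1
50 | Y2
80 | Y1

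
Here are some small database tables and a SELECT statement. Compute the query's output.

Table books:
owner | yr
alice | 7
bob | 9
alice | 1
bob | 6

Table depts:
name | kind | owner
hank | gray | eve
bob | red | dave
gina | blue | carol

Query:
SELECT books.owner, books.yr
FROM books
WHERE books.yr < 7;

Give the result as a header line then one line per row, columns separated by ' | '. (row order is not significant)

== RESULT ==
books.owner | books.yr
alice | 1
bob | 6

Derivation:
After WHERE (2 rows):
books.owner | books.yr
alice | 1
bob | 6
After SELECT (2 rows):
books.owner | books.yr
alice | 1
bob | 6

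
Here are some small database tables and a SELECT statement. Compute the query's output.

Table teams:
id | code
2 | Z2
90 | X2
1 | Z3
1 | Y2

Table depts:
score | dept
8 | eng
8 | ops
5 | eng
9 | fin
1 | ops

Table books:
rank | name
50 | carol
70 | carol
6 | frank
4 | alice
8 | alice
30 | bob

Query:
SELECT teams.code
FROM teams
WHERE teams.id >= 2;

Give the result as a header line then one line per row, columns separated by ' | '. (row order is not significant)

After WHERE (2 rows):
teams.id | teams.code
2 | Z2
90 | X2
After SELECT (2 rows):
teams.code
Z2
X2

== RESULT ==
teams.code
Z2
X2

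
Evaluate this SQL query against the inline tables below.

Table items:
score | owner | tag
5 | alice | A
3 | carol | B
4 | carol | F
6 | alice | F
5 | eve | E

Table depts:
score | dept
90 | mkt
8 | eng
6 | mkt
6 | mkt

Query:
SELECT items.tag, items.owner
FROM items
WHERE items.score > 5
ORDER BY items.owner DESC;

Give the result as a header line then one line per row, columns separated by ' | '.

After WHERE (1 rows):
items.score | items.owner | items.tag
6 | alice | F
After SELECT (1 rows):
items.tag | items.owner
F | alice
After ORDER BY (1 rows):
items.tag | items.owner
F | alice

== RESULT ==
items.tag | items.owner
F | alice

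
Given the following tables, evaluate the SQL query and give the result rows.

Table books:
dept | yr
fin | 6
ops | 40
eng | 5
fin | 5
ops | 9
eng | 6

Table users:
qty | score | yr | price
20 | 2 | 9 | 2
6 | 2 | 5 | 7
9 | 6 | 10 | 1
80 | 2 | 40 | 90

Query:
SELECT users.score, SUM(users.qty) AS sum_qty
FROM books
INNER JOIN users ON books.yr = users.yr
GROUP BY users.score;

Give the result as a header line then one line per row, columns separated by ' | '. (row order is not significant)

After JOIN users (4 rows):
books.dept | books.yr | users.qty | users.score | users.yr | users.price
ops | 40 | 80 | 2 | 40 | 90
eng | 5 | 6 | 2 | 5 | 7
fin | 5 | 6 | 2 | 5 | 7
ops | 9 | 20 | 2 | 9 | 2
After GROUP BY (1 rows):
users.score | sum_qty
2 | 112

== RESULT ==
users.score | sum_qty
2 | 112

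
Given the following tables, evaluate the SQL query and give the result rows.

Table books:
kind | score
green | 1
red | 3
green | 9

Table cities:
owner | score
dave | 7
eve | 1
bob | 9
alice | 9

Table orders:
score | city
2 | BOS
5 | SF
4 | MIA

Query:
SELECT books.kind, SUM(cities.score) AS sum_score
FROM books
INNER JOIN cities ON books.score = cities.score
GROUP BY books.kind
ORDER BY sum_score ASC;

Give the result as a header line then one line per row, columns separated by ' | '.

== RESULT ==
books.kind | sum_score
green | 19

Derivation:
After JOIN cities (3 rows):
books.kind | books.score | cities.owner | cities.score
green | 1 | eve | 1
green | 9 | bob | 9
green | 9 | alice | 9
After GROUP BY (1 rows):
books.kind | sum_score
green | 19
After ORDER BY (1 rows):
books.kind | sum_score
green | 19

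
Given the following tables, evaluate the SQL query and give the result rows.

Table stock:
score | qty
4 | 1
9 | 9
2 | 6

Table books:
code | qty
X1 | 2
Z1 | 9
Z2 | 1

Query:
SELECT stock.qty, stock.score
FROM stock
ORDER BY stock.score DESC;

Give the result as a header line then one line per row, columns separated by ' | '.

After SELECT (3 rows):
stock.qty | stock.score
1 | 4
9 | 9
6 | 2
After ORDER BY (3 rows):
stock.qty | stock.score
9 | 9
1 | 4
6 | 2

== RESULT ==
stock.qty | stock.score
9 | 9
1 | 4
6 | 2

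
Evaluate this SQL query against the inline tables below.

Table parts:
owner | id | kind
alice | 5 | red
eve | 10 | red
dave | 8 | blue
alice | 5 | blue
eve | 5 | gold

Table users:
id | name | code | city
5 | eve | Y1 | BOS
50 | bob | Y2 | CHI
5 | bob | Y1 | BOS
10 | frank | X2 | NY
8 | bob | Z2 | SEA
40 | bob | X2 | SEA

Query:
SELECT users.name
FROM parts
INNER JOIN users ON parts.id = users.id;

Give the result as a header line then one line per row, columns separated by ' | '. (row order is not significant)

== RESULT ==
users.name
eve
bob
frank
bob
eve
bob
eve
bob

Derivation:
After JOIN users (8 rows):
parts.owner | parts.id | parts.kind | users.id | users.name | users.code | users.city
alice | 5 | red | 5 | eve | Y1 | BOS
alice | 5 | red | 5 | bob | Y1 | BOS
eve | 10 | red | 10 | frank | X2 | NY
dave | 8 | blue | 8 | bob | Z2 | SEA
alice | 5 | blue | 5 | eve | Y1 | BOS
alice | 5 | blue | 5 | bob | Y1 | BOS
eve | 5 | gold | 5 | eve | Y1 | BOS
eve | 5 | gold | 5 | bob | Y1 | BOS
After SELECT (8 rows):
users.name
eve
bob
frank
bob
eve
bob
eve
bob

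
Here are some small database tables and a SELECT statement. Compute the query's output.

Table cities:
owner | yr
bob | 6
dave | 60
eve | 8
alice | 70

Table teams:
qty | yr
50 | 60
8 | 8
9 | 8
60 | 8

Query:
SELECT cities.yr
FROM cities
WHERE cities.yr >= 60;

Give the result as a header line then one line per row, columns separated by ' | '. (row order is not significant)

After WHERE (2 rows):
cities.owner | cities.yr
dave | 60
alice | 70
After SELECT (2 rows):
cities.yr
60
70

== RESULT ==
cities.yr
60
70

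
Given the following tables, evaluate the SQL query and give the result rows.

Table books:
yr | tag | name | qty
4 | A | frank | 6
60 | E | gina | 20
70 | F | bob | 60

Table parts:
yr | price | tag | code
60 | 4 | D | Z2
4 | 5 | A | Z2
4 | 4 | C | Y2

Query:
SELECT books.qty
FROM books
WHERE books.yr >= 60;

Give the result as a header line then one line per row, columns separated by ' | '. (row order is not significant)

After WHERE (2 rows):
books.yr | books.tag | books.name | books.qty
60 | E | gina | 20
70 | F | bob | 60
After SELECT (2 rows):
books.qty
20
60

== RESULT ==
books.qty
20
60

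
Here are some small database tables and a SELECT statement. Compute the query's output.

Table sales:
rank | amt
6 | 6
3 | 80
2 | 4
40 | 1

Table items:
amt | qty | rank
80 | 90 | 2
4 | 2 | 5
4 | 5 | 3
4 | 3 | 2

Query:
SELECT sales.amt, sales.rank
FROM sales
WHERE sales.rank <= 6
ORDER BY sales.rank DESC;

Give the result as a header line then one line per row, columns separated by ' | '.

== RESULT ==
sales.amt | sales.rank
6 | 6
80 | 3
4 | 2

Derivation:
After WHERE (3 rows):
sales.rank | sales.amt
6 | 6
3 | 80
2 | 4
After SELECT (3 rows):
sales.amt | sales.rank
6 | 6
80 | 3
4 | 2
After ORDER BY (3 rows):
sales.amt | sales.rank
6 | 6
80 | 3
4 | 2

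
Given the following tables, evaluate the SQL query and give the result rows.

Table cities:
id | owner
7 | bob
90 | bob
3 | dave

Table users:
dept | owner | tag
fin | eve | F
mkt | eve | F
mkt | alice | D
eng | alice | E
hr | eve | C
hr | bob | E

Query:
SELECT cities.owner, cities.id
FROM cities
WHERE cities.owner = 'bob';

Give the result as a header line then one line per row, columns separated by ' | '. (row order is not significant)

== RESULT ==
cities.owner | cities.id
bob | 7
bob | 90

Derivation:
After WHERE (2 rows):
cities.id | cities.owner
7 | bob
90 | bob
After SELECT (2 rows):
cities.owner | cities.id
bob | 7
bob | 90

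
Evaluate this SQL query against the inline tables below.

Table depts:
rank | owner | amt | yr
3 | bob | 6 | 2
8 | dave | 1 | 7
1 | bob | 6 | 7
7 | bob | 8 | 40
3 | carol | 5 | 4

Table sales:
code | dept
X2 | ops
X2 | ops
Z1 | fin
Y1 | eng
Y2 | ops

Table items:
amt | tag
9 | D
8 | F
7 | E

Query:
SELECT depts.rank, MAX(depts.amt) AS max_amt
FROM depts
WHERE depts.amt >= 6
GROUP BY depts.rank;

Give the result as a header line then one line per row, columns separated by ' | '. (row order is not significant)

After WHERE (3 rows):
depts.rank | depts.owner | depts.amt | depts.yr
3 | bob | 6 | 2
1 | bob | 6 | 7
7 | bob | 8 | 40
After GROUP BY (3 rows):
depts.rank | max_amt
3 | 6
1 | 6
7 | 8

== RESULT ==
depts.rank | max_amt
3 | 6
1 | 6
7 | 8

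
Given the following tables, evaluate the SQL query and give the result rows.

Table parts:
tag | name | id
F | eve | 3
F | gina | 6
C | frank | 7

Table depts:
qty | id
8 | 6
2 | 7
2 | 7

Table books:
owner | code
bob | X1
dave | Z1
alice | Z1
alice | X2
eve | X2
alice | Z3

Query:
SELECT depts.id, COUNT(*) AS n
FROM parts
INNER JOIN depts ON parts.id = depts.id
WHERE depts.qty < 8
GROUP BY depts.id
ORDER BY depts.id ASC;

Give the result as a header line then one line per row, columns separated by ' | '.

After JOIN depts (3 rows):
parts.tag | parts.name | parts.id | depts.qty | depts.id
F | gina | 6 | 8 | 6
C | frank | 7 | 2 | 7
C | frank | 7 | 2 | 7
After WHERE (2 rows):
parts.tag | parts.name | parts.id | depts.qty | depts.id
C | frank | 7 | 2 | 7
C | frank | 7 | 2 | 7
After GROUP BY (1 rows):
depts.id | n
7 | 2
After ORDER BY (1 rows):
depts.id | n
7 | 2

== RESULT ==
depts.id | n
7 | 2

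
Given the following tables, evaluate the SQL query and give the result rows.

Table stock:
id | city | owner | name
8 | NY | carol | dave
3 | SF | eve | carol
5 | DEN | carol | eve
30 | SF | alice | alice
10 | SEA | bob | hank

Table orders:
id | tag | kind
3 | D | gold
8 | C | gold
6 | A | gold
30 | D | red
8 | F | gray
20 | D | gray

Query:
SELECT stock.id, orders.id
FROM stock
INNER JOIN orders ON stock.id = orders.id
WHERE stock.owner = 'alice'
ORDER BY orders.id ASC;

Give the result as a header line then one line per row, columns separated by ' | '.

After JOIN orders (4 rows):
stock.id | stock.city | stock.owner | stock.name | orders.id | orders.tag | orders.kind
8 | NY | carol | dave | 8 | C | gold
8 | NY | carol | dave | 8 | F | gray
3 | SF | eve | carol | 3 | D | gold
30 | SF | alice | alice | 30 | D | red
After WHERE (1 rows):
stock.id | stock.city | stock.owner | stock.name | orders.id | orders.tag | orders.kind
30 | SF | alice | alice | 30 | D | red
After SELECT (1 rows):
stock.id | orders.id
30 | 30
After ORDER BY (1 rows):
stock.id | orders.id
30 | 30

== RESULT ==
stock.id | orders.id
30 | 30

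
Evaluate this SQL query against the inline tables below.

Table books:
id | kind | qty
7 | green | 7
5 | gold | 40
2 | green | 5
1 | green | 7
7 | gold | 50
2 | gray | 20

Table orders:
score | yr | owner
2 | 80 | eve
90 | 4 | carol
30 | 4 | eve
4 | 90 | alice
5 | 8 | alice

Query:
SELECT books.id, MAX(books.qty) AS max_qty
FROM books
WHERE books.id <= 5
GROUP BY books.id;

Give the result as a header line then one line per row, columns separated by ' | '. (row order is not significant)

After WHERE (4 rows):
books.id | books.kind | books.qty
5 | gold | 40
2 | green | 5
1 | green | 7
2 | gray | 20
After GROUP BY (3 rows):
books.id | max_qty
5 | 40
2 | 20
1 | 7

== RESULT ==
books.id | max_qty
5 | 40
2 | 20
1 | 7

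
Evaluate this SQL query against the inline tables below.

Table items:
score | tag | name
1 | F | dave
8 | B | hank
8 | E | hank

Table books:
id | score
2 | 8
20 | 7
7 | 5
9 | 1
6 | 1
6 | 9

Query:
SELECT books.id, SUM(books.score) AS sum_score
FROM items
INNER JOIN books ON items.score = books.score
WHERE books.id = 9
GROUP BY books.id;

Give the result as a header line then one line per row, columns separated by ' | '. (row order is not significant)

== RESULT ==
books.id | sum_score
9 | 1

Derivation:
After JOIN books (4 rows):
items.score | items.tag | items.name | books.id | books.score
1 | F | dave | 9 | 1
1 | F | dave | 6 | 1
8 | B | hank | 2 | 8
8 | E | hank | 2 | 8
After WHERE (1 rows):
items.score | items.tag | items.name | books.id | books.score
1 | F | dave | 9 | 1
After GROUP BY (1 rows):
books.id | sum_score
9 | 1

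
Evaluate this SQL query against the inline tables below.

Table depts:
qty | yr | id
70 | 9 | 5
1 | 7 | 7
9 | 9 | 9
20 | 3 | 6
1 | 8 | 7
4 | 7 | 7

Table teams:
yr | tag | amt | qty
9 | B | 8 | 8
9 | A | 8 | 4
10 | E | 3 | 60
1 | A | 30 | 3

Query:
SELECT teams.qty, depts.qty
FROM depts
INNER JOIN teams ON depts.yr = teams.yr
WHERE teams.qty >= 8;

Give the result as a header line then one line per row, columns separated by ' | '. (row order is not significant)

After JOIN teams (4 rows):
depts.qty | depts.yr | depts.id | teams.yr | teams.tag | teams.amt | teams.qty
70 | 9 | 5 | 9 | B | 8 | 8
70 | 9 | 5 | 9 | A | 8 | 4
9 | 9 | 9 | 9 | B | 8 | 8
9 | 9 | 9 | 9 | A | 8 | 4
After WHERE (2 rows):
depts.qty | depts.yr | depts.id | teams.yr | teams.tag | teams.amt | teams.qty
70 | 9 | 5 | 9 | B | 8 | 8
9 | 9 | 9 | 9 | B | 8 | 8
After SELECT (2 rows):
teams.qty | depts.qty
8 | 70
8 | 9

== RESULT ==
teams.qty | depts.qty
8 | 70
8 | 9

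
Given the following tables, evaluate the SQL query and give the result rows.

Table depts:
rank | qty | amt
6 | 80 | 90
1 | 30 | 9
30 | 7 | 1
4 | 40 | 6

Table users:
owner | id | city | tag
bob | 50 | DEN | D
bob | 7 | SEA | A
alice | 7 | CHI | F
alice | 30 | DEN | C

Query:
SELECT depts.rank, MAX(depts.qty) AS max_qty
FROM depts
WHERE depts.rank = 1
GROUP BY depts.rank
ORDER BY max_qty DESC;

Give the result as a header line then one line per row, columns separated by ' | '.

After WHERE (1 rows):
depts.rank | depts.qty | depts.amt
1 | 30 | 9
After GROUP BY (1 rows):
depts.rank | max_qty
1 | 30
After ORDER BY (1 rows):
depts.rank | max_qty
1 | 30

== RESULT ==
depts.rank | max_qty
1 | 30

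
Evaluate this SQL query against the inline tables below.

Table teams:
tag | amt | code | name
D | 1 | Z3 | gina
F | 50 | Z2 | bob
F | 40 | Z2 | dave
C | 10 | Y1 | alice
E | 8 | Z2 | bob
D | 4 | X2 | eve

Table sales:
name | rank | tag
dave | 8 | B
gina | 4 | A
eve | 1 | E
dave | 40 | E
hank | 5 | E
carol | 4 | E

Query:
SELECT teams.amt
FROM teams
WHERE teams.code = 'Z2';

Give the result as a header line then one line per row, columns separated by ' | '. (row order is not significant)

After WHERE (3 rows):
teams.tag | teams.amt | teams.code | teams.name
F | 50 | Z2 | bob
F | 40 | Z2 | dave
E | 8 | Z2 | bob
After SELECT (3 rows):
teams.amt
50
40
8

== RESULT ==
teams.amt
50
40
8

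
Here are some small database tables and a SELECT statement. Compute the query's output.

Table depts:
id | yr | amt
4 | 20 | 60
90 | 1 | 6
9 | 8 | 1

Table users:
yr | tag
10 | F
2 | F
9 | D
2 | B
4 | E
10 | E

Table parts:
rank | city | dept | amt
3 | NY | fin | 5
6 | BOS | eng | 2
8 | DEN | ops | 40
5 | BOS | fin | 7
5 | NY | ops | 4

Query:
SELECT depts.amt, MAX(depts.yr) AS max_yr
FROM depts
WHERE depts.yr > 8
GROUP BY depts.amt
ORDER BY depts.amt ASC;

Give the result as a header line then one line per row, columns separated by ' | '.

After WHERE (1 rows):
depts.id | depts.yr | depts.amt
4 | 20 | 60
After GROUP BY (1 rows):
depts.amt | max_yr
60 | 20
After ORDER BY (1 rows):
depts.amt | max_yr
60 | 20

== RESULT ==
depts.amt | max_yr
60 | 20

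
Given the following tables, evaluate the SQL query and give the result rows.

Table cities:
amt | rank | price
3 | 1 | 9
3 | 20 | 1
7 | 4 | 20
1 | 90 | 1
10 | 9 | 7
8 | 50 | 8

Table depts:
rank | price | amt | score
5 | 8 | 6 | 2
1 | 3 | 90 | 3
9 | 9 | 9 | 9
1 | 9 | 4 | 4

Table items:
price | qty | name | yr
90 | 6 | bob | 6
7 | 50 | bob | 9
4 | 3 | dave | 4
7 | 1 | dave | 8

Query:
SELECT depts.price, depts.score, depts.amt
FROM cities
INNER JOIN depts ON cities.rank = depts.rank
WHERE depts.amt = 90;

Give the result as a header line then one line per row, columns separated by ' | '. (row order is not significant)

== RESULT ==
depts.price | depts.score | depts.amt
3 | 3 | 90

Derivation:
After JOIN depts (3 rows):
cities.amt | cities.rank | cities.price | depts.rank | depts.price | depts.amt | depts.score
3 | 1 | 9 | 1 | 3 | 90 | 3
3 | 1 | 9 | 1 | 9 | 4 | 4
10 | 9 | 7 | 9 | 9 | 9 | 9
After WHERE (1 rows):
cities.amt | cities.rank | cities.price | depts.rank | depts.price | depts.amt | depts.score
3 | 1 | 9 | 1 | 3 | 90 | 3
After SELECT (1 rows):
depts.price | depts.score | depts.amt
3 | 3 | 90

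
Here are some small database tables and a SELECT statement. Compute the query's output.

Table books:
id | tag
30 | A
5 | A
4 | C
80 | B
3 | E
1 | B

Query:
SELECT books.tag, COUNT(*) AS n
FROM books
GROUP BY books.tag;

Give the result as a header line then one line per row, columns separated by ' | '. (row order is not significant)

After GROUP BY (4 rows):
books.tag | n
A | 2
C | 1
B | 2
E | 1

== RESULT ==
books.tag | n
A | 2
C | 1
B | 2
E | 1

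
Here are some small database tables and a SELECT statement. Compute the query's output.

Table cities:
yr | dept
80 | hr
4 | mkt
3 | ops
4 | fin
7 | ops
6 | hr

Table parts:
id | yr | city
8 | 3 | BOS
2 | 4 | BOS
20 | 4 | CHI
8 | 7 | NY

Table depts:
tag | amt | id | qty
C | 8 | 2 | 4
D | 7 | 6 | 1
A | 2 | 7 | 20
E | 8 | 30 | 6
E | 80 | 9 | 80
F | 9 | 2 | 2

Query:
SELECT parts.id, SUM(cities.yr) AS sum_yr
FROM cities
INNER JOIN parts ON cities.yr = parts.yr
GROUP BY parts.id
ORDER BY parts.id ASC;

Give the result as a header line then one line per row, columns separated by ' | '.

== RESULT ==
parts.id | sum_yr
2 | 8
8 | 10
20 | 8

Derivation:
After JOIN parts (6 rows):
cities.yr | cities.dept | parts.id | parts.yr | parts.city
4 | mkt | 2 | 4 | BOS
4 | mkt | 20 | 4 | CHI
3 | ops | 8 | 3 | BOS
4 | fin | 2 | 4 | BOS
4 | fin | 20 | 4 | CHI
7 | ops | 8 | 7 | NY
After GROUP BY (3 rows):
parts.id | sum_yr
2 | 8
20 | 8
8 | 10
After ORDER BY (3 rows):
parts.id | sum_yr
2 | 8
8 | 10
20 | 8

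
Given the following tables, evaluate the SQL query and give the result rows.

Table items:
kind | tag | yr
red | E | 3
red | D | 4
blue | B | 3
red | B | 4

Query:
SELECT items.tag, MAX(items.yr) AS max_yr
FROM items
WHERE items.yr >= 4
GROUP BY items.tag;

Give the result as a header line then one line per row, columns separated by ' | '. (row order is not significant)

After WHERE (2 rows):
items.kind | items.tag | items.yr
red | D | 4
red | B | 4
After GROUP BY (2 rows):
items.tag | max_yr
D | 4
B | 4

== RESULT ==
items.tag | max_yr
D | 4
B | 4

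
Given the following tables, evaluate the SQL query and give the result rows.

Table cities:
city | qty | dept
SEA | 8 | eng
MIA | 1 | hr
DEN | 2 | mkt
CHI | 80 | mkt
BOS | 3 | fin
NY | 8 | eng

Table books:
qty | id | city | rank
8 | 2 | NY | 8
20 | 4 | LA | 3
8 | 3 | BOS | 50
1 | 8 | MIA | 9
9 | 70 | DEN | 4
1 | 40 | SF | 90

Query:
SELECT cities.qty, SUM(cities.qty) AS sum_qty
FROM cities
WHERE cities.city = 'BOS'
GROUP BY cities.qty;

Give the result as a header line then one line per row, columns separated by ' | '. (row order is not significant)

After WHERE (1 rows):
cities.city | cities.qty | cities.dept
BOS | 3 | fin
After GROUP BY (1 rows):
cities.qty | sum_qty
3 | 3

== RESULT ==
cities.qty | sum_qty
3 | 3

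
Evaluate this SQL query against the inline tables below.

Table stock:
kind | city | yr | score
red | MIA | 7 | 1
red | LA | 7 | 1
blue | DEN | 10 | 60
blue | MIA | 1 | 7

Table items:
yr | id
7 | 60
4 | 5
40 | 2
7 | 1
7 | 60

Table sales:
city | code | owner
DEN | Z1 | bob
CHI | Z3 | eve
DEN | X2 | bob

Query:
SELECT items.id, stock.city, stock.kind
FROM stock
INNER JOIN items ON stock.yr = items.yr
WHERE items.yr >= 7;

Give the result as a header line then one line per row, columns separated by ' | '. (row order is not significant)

After JOIN items (6 rows):
stock.kind | stock.city | stock.yr | stock.score | items.yr | items.id
red | MIA | 7 | 1 | 7 | 60
red | MIA | 7 | 1 | 7 | 1
red | MIA | 7 | 1 | 7 | 60
red | LA | 7 | 1 | 7 | 60
red | LA | 7 | 1 | 7 | 1
red | LA | 7 | 1 | 7 | 60
After WHERE (6 rows):
stock.kind | stock.city | stock.yr | stock.score | items.yr | items.id
red | MIA | 7 | 1 | 7 | 60
red | MIA | 7 | 1 | 7 | 1
red | MIA | 7 | 1 | 7 | 60
red | LA | 7 | 1 | 7 | 60
red | LA | 7 | 1 | 7 | 1
red | LA | 7 | 1 | 7 | 60
After SELECT (6 rows):
items.id | stock.city | stock.kind
60 | MIA | red
1 | MIA | red
60 | MIA | red
60 | LA | red
1 | LA | red
60 | LA | red

== RESULT ==
items.id | stock.city | stock.kind
60 | MIA | red
1 | MIA | red
60 | MIA | red
60 | LA | red
1 | LA | red
60 | LA | red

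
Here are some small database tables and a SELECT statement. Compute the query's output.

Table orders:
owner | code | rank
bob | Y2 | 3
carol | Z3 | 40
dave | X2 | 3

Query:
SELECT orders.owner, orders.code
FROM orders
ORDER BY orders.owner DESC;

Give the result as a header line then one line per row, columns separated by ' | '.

After SELECT (3 rows):
orders.owner | orders.code
bob | Y2
carol | Z3
dave | X2
After ORDER BY (3 rows):
orders.owner | orders.code
dave | X2
carol | Z3
bob | Y2

== RESULT ==
orders.owner | orders.code
dave | X2
carol | Z3
bob | Y2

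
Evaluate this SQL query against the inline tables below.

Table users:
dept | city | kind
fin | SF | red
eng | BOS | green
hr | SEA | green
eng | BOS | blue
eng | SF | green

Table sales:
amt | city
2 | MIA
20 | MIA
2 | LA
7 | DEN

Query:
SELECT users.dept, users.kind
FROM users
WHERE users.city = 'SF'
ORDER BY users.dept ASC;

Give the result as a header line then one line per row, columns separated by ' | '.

After WHERE (2 rows):
users.dept | users.city | users.kind
fin | SF | red
eng | SF | green
After SELECT (2 rows):
users.dept | users.kind
fin | red
eng | green
After ORDER BY (2 rows):
users.dept | users.kind
eng | green
fin | red

== RESULT ==
users.dept | users.kind
eng | green
fin | red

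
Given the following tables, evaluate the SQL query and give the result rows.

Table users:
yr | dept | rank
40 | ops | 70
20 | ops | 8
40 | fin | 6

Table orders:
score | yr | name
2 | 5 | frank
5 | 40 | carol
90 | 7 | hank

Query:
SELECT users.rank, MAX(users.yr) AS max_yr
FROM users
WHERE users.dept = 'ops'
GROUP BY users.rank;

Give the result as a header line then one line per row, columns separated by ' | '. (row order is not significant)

== RESULT ==
users.rank | max_yr
70 | 40
8 | 20

Derivation:
After WHERE (2 rows):
users.yr | users.dept | users.rank
40 | ops | 70
20 | ops | 8
After GROUP BY (2 rows):
users.rank | max_yr
70 | 40
8 | 20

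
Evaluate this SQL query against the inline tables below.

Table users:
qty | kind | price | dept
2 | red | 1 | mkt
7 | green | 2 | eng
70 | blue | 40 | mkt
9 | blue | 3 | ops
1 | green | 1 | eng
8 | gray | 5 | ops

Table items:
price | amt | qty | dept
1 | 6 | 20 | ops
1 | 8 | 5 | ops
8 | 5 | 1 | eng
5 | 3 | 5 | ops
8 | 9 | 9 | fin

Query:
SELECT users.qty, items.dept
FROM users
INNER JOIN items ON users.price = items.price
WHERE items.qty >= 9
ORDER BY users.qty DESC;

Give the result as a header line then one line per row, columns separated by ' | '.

After JOIN items (5 rows):
users.qty | users.kind | users.price | users.dept | items.price | items.amt | items.qty | items.dept
2 | red | 1 | mkt | 1 | 6 | 20 | ops
2 | red | 1 | mkt | 1 | 8 | 5 | ops
1 | green | 1 | eng | 1 | 6 | 20 | ops
1 | green | 1 | eng | 1 | 8 | 5 | ops
8 | gray | 5 | ops | 5 | 3 | 5 | ops
After WHERE (2 rows):
users.qty | users.kind | users.price | users.dept | items.price | items.amt | items.qty | items.dept
2 | red | 1 | mkt | 1 | 6 | 20 | ops
1 | green | 1 | eng | 1 | 6 | 20 | ops
After SELECT (2 rows):
users.qty | items.dept
2 | ops
1 | ops
After ORDER BY (2 rows):
users.qty | items.dept
2 | ops
1 | ops

== RESULT ==
users.qty | items.dept
2 | ops
1 | ops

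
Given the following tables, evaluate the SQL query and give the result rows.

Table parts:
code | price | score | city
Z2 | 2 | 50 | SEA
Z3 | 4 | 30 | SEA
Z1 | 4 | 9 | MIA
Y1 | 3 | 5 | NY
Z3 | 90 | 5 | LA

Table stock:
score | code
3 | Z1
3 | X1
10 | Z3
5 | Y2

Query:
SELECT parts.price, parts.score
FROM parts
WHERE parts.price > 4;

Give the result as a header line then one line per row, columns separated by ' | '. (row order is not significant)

After WHERE (1 rows):
parts.code | parts.price | parts.score | parts.city
Z3 | 90 | 5 | LA
After SELECT (1 rows):
parts.price | parts.score
90 | 5

== RESULT ==
parts.price | parts.score
90 | 5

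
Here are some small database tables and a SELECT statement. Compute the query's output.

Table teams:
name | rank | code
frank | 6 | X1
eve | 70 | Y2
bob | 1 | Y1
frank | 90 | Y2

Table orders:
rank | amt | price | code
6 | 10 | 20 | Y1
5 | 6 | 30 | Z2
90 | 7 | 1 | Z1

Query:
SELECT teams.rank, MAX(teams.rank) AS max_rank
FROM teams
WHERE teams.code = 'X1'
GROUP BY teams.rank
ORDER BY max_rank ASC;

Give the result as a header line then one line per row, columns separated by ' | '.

== RESULT ==
teams.rank | max_rank
6 | 6

Derivation:
After WHERE (1 rows):
teams.name | teams.rank | teams.code
frank | 6 | X1
After GROUP BY (1 rows):
teams.rank | max_rank
6 | 6
After ORDER BY (1 rows):
teams.rank | max_rank
6 | 6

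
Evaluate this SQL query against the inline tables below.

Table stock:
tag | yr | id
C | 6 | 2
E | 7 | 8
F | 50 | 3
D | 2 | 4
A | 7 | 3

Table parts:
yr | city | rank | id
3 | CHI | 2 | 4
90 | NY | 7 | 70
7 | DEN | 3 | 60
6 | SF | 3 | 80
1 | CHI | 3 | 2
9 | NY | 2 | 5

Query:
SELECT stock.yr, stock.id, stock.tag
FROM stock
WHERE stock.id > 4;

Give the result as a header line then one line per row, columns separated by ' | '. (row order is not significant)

After WHERE (1 rows):
stock.tag | stock.yr | stock.id
E | 7 | 8
After SELECT (1 rows):
stock.yr | stock.id | stock.tag
7 | 8 | E

== RESULT ==
stock.yr | stock.id | stock.tag
7 | 8 | E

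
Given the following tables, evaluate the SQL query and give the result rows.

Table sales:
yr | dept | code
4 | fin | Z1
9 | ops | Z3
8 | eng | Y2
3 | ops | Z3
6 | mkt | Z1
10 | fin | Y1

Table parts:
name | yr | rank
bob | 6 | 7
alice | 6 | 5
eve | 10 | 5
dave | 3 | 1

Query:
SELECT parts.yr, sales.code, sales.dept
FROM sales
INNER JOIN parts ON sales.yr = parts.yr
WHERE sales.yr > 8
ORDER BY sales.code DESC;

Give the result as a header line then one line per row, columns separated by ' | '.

== RESULT ==
parts.yr | sales.code | sales.dept
10 | Y1 | fin

Derivation:
After JOIN parts (4 rows):
sales.yr | sales.dept | sales.code | parts.name | parts.yr | parts.rank
3 | ops | Z3 | dave | 3 | 1
6 | mkt | Z1 | bob | 6 | 7
6 | mkt | Z1 | alice | 6 | 5
10 | fin | Y1 | eve | 10 | 5
After WHERE (1 rows):
sales.yr | sales.dept | sales.code | parts.name | parts.yr | parts.rank
10 | fin | Y1 | eve | 10 | 5
After SELECT (1 rows):
parts.yr | sales.code | sales.dept
10 | Y1 | fin
After ORDER BY (1 rows):
parts.yr | sales.code | sales.dept
10 | Y1 | fin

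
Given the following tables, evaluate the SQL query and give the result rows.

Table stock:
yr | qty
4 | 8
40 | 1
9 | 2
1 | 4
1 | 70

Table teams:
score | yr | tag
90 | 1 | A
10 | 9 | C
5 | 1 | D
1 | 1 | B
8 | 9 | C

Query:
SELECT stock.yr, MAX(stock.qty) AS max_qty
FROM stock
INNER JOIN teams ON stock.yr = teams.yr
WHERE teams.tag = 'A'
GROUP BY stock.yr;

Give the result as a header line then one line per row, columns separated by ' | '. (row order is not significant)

After JOIN teams (8 rows):
stock.yr | stock.qty | teams.score | teams.yr | teams.tag
9 | 2 | 10 | 9 | C
9 | 2 | 8 | 9 | C
1 | 4 | 90 | 1 | A
1 | 4 | 5 | 1 | D
1 | 4 | 1 | 1 | B
1 | 70 | 90 | 1 | A
1 | 70 | 5 | 1 | D
1 | 70 | 1 | 1 | B
After WHERE (2 rows):
stock.yr | stock.qty | teams.score | teams.yr | teams.tag
1 | 4 | 90 | 1 | A
1 | 70 | 90 | 1 | A
After GROUP BY (1 rows):
stock.yr | max_qty
1 | 70

== RESULT ==
stock.yr | max_qty
1 | 70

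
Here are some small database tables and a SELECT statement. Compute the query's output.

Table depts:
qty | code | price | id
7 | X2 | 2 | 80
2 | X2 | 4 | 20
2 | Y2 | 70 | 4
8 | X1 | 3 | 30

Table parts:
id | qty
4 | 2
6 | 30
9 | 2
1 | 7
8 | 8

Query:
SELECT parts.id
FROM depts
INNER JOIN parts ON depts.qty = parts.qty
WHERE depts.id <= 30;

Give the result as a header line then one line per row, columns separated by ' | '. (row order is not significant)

== RESULT ==
parts.id
4
9
4
9
8

Derivation:
After JOIN parts (6 rows):
depts.qty | depts.code | depts.price | depts.id | parts.id | parts.qty
7 | X2 | 2 | 80 | 1 | 7
2 | X2 | 4 | 20 | 4 | 2
2 | X2 | 4 | 20 | 9 | 2
2 | Y2 | 70 | 4 | 4 | 2
2 | Y2 | 70 | 4 | 9 | 2
8 | X1 | 3 | 30 | 8 | 8
After WHERE (5 rows):
depts.qty | depts.code | depts.price | depts.id | parts.id | parts.qty
2 | X2 | 4 | 20 | 4 | 2
2 | X2 | 4 | 20 | 9 | 2
2 | Y2 | 70 | 4 | 4 | 2
2 | Y2 | 70 | 4 | 9 | 2
8 | X1 | 3 | 30 | 8 | 8
After SELECT (5 rows):
parts.id
4
9
4
9
8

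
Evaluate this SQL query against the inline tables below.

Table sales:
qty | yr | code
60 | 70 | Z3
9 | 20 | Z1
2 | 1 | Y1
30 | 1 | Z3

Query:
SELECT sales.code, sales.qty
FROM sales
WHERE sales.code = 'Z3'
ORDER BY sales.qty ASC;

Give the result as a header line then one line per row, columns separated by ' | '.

After WHERE (2 rows):
sales.qty | sales.yr | sales.code
60 | 70 | Z3
30 | 1 | Z3
After SELECT (2 rows):
sales.code | sales.qty
Z3 | 60
Z3 | 30
After ORDER BY (2 rows):
sales.code | sales.qty
Z3 | 30
Z3 | 60

== RESULT ==
sales.code | sales.qty
Z3 | 30
Z3 | 60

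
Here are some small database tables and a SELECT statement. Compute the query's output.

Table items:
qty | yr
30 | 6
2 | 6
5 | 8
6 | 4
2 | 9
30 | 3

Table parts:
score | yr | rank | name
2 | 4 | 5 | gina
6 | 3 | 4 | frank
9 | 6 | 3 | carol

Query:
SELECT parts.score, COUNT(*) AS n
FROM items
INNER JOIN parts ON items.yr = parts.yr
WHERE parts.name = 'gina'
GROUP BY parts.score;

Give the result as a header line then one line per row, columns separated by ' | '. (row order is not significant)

After JOIN parts (4 rows):
items.qty | items.yr | parts.score | parts.yr | parts.rank | parts.name
30 | 6 | 9 | 6 | 3 | carol
2 | 6 | 9 | 6 | 3 | carol
6 | 4 | 2 | 4 | 5 | gina
30 | 3 | 6 | 3 | 4 | frank
After WHERE (1 rows):
items.qty | items.yr | parts.score | parts.yr | parts.rank | parts.name
6 | 4 | 2 | 4 | 5 | gina
After GROUP BY (1 rows):
parts.score | n
2 | 1

== RESULT ==
parts.score | n
2 | 1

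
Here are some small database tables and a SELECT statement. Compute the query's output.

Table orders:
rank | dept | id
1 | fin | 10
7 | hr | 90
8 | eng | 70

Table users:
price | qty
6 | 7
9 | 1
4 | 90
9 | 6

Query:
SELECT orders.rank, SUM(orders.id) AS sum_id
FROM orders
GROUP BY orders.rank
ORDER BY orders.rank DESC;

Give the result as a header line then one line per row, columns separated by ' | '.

After GROUP BY (3 rows):
orders.rank | sum_id
1 | 10
7 | 90
8 | 70
After ORDER BY (3 rows):
orders.rank | sum_id
8 | 70
7 | 90
1 | 10

== RESULT ==
orders.rank | sum_id
8 | 70
7 | 90
1 | 10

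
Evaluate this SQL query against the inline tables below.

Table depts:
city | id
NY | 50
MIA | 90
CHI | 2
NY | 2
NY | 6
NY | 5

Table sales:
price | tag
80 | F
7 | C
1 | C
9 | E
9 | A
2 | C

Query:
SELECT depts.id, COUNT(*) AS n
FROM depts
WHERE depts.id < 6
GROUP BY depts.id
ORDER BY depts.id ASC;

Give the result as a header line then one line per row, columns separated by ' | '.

After WHERE (3 rows):
depts.city | depts.id
CHI | 2
NY | 2
NY | 5
After GROUP BY (2 rows):
depts.id | n
2 | 2
5 | 1
After ORDER BY (2 rows):
depts.id | n
2 | 2
5 | 1

== RESULT ==
depts.id | n
2 | 2
5 | 1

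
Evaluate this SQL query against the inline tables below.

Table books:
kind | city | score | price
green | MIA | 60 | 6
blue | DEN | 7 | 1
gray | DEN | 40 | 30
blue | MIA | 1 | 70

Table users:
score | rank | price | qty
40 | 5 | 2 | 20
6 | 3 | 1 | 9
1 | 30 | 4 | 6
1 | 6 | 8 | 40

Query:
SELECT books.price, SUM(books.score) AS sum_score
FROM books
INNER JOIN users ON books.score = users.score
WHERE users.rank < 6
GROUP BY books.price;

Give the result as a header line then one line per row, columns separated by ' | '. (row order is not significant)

After JOIN users (3 rows):
books.kind | books.city | books.score | books.price | users.score | users.rank | users.price | users.qty
gray | DEN | 40 | 30 | 40 | 5 | 2 | 20
blue | MIA | 1 | 70 | 1 | 30 | 4 | 6
blue | MIA | 1 | 70 | 1 | 6 | 8 | 40
After WHERE (1 rows):
books.kind | books.city | books.score | books.price | users.score | users.rank | users.price | users.qty
gray | DEN | 40 | 30 | 40 | 5 | 2 | 20
After GROUP BY (1 rows):
books.price | sum_score
30 | 40

== RESULT ==
books.price | sum_score
30 | 40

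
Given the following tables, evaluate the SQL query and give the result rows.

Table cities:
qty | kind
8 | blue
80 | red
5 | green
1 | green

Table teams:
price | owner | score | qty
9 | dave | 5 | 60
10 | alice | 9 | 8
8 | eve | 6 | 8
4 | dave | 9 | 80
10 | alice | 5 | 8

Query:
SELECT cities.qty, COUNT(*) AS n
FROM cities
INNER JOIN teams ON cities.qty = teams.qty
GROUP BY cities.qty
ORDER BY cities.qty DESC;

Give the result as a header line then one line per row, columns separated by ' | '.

After JOIN teams (4 rows):
cities.qty | cities.kind | teams.price | teams.owner | teams.score | teams.qty
8 | blue | 10 | alice | 9 | 8
8 | blue | 8 | eve | 6 | 8
8 | blue | 10 | alice | 5 | 8
80 | red | 4 | dave | 9 | 80
After GROUP BY (2 rows):
cities.qty | n
8 | 3
80 | 1
After ORDER BY (2 rows):
cities.qty | n
80 | 1
8 | 3

== RESULT ==
cities.qty | n
80 | 1
8 | 3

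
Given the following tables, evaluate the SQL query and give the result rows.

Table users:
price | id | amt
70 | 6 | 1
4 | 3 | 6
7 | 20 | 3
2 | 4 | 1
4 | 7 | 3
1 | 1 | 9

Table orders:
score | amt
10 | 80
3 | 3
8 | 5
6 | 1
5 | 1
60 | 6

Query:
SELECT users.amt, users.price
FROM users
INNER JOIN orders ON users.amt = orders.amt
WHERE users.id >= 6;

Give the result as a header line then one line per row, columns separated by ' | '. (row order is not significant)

After JOIN orders (7 rows):
users.price | users.id | users.amt | orders.score | orders.amt
70 | 6 | 1 | 6 | 1
70 | 6 | 1 | 5 | 1
4 | 3 | 6 | 60 | 6
7 | 20 | 3 | 3 | 3
2 | 4 | 1 | 6 | 1
2 | 4 | 1 | 5 | 1
4 | 7 | 3 | 3 | 3
After WHERE (4 rows):
users.price | users.id | users.amt | orders.score | orders.amt
70 | 6 | 1 | 6 | 1
70 | 6 | 1 | 5 | 1
7 | 20 | 3 | 3 | 3
4 | 7 | 3 | 3 | 3
After SELECT (4 rows):
users.amt | users.price
1 | 70
1 | 70
3 | 7
3 | 4

== RESULT ==
users.amt | users.price
1 | 70
1 | 70
3 | 7
3 | 4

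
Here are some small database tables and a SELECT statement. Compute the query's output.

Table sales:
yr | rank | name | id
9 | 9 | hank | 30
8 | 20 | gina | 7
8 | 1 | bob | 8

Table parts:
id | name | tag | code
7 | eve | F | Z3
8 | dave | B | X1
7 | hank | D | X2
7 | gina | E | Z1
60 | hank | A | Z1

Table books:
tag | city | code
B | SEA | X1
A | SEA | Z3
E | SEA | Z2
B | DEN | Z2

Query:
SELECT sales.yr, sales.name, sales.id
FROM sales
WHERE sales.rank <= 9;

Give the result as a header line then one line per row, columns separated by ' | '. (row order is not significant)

After WHERE (2 rows):
sales.yr | sales.rank | sales.name | sales.id
9 | 9 | hank | 30
8 | 1 | bob | 8
After SELECT (2 rows):
sales.yr | sales.name | sales.id
9 | hank | 30
8 | bob | 8

== RESULT ==
sales.yr | sales.name | sales.id
9 | hank | 30
8 | bob | 8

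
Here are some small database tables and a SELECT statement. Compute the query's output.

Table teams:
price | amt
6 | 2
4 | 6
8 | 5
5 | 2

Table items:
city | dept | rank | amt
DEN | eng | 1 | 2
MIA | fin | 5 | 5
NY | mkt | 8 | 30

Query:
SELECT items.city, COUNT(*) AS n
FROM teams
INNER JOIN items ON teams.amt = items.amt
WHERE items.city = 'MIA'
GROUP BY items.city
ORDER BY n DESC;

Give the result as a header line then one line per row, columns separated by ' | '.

== RESULT ==
items.city | n
MIA | 1

Derivation:
After JOIN items (3 rows):
teams.price | teams.amt | items.city | items.dept | items.rank | items.amt
6 | 2 | DEN | eng | 1 | 2
8 | 5 | MIA | fin | 5 | 5
5 | 2 | DEN | eng | 1 | 2
After WHERE (1 rows):
teams.price | teams.amt | items.city | items.dept | items.rank | items.amt
8 | 5 | MIA | fin | 5 | 5
After GROUP BY (1 rows):
items.city | n
MIA | 1
After ORDER BY (1 rows):
items.city | n
MIA | 1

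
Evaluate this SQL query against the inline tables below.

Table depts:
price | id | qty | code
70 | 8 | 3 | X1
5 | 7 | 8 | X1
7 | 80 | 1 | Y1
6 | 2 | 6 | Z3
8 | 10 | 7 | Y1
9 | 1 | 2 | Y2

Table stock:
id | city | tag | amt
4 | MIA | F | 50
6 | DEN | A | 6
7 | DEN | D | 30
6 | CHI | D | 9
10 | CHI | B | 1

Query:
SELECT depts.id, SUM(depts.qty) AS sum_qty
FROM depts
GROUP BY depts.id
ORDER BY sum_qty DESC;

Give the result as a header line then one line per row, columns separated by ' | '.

== RESULT ==
depts.id | sum_qty
7 | 8
10 | 7
2 | 6
8 | 3
1 | 2
80 | 1

Derivation:
After GROUP BY (6 rows):
depts.id | sum_qty
8 | 3
7 | 8
80 | 1
2 | 6
10 | 7
1 | 2
After ORDER BY (6 rows):
depts.id | sum_qty
7 | 8
10 | 7
2 | 6
8 | 3
1 | 2
80 | 1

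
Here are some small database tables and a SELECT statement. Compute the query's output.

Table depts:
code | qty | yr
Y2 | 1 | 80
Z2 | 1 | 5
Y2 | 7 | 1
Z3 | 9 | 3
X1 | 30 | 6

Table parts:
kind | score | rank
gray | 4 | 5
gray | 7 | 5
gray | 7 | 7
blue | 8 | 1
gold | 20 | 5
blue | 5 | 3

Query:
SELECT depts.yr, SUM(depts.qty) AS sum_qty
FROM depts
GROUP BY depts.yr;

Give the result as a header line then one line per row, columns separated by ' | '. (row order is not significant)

== RESULT ==
depts.yr | sum_qty
80 | 1
5 | 1
1 | 7
3 | 9
6 | 30

Derivation:
After GROUP BY (5 rows):
depts.yr | sum_qty
80 | 1
5 | 1
1 | 7
3 | 9
6 | 30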